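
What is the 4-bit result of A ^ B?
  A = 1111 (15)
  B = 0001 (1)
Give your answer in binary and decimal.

Apply ^ to each column (1 where bits differ):
  1111
^ 0001
------
  1110

Answer: 1110 (14)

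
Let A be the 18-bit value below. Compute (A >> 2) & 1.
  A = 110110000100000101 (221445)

Bit 2 is the 3rd from the right.
  110110000100000101
                 ^
That bit is 1.

Answer: 1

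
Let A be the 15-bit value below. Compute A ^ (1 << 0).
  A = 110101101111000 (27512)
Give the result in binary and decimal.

Mask = 1 << 0 = 000000000000001
Bit 0 of A is 0; XOR with the mask flips it to 1.
  110101101111000
^ 000000000000001
-----------------
  110101101111001

Answer: 110101101111001 (27513)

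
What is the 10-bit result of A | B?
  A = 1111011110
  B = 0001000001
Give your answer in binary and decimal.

Apply | to each column (1 where either bit is 1):
  1111011110
| 0001000001
------------
  1111011111

Answer: 1111011111 (991)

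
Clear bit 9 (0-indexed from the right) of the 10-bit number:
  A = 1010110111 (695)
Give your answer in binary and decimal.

Mask = ~(1 << 9) = 0111111111
Bit 9 of A is 1, so AND-ing with the mask clears it to 0.
  1010110111
& 0111111111
------------
  0010110111

Answer: 0010110111 (183)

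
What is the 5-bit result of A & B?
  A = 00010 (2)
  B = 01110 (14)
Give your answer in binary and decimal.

Apply & to each column (1 only where both bits are 1):
  00010
& 01110
-------
  00010

Answer: 00010 (2)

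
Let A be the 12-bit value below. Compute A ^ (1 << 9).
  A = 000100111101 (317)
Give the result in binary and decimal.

Mask = 1 << 9 = 001000000000
Bit 9 of A is 0; XOR with the mask flips it to 1.
  000100111101
^ 001000000000
--------------
  001100111101

Answer: 001100111101 (829)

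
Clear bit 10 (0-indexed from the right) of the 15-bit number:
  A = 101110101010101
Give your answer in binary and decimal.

Mask = ~(1 << 10) = 111101111111111
Bit 10 of A is 1, so AND-ing with the mask clears it to 0.
  101110101010101
& 111101111111111
-----------------
  101100101010101

Answer: 101100101010101 (22869)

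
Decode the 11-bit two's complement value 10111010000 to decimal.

MSB is 1, so the value is negative. Find the magnitude:
1. Invert bits:  01000101111
2. Add 1:        01000110000  = 560
3. Apply sign:   -560

Answer: -560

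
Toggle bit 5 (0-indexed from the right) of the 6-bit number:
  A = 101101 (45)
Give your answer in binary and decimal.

Mask = 1 << 5 = 100000
Bit 5 of A is 1; XOR with the mask flips it to 0.
  101101
^ 100000
--------
  001101

Answer: 001101 (13)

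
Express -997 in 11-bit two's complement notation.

1. Binary of +997:  01111100101
2. Invert bits:     10000011010
3. Add 1:           10000011011

Answer: 10000011011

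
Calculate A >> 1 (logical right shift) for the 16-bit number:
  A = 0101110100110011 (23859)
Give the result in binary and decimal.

Logical shift right by 1: drop the bottom 1 bit(s), prepend 1 zero(s) on the left.
  0101110100110011  ->  keep [010111010011001], discard [1], prepend 0
= 0010111010011001

Answer: 0010111010011001 (11929)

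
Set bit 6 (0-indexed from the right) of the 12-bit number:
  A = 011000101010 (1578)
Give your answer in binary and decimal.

Mask = 1 << 6 = 000001000000
Bit 6 of A is 0, so OR-ing with the mask flips it to 1.
  011000101010
| 000001000000
--------------
  011001101010

Answer: 011001101010 (1642)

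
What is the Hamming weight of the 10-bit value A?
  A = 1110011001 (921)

1110011001
1-bits at positions (from bit 0 = LSB): 0, 3, 4, 7, 8, 9
Count = 6

Answer: 6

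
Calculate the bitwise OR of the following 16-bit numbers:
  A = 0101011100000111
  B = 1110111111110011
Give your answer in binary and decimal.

Apply | to each column (1 where either bit is 1):
  0101011100000111
| 1110111111110011
------------------
  1111111111110111

Answer: 1111111111110111 (65527)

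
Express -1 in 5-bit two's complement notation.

1. Binary of +1:  00001
2. Invert bits:     11110
3. Add 1:           11111

Answer: 11111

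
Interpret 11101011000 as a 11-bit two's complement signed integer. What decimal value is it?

MSB is 1, so the value is negative. Find the magnitude:
1. Invert bits:  00010100111
2. Add 1:        00010101000  = 168
3. Apply sign:   -168

Answer: -168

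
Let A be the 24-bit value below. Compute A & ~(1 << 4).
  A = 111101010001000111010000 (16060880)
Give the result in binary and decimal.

Mask = ~(1 << 4) = 111111111111111111101111
Bit 4 of A is 1, so AND-ing with the mask clears it to 0.
  111101010001000111010000
& 111111111111111111101111
--------------------------
  111101010001000111000000

Answer: 111101010001000111000000 (16060864)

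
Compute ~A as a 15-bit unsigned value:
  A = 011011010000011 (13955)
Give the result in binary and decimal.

Flip each bit (0->1, 1->0):
  011011010000011
  100100101111100

Answer: 100100101111100 (18812)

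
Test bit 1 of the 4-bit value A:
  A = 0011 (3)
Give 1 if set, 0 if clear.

Bit 1 is the 2nd from the right.
  0011
    ^
That bit is 1.

Answer: 1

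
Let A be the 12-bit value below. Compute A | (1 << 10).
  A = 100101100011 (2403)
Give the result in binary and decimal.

Mask = 1 << 10 = 010000000000
Bit 10 of A is 0, so OR-ing with the mask flips it to 1.
  100101100011
| 010000000000
--------------
  110101100011

Answer: 110101100011 (3427)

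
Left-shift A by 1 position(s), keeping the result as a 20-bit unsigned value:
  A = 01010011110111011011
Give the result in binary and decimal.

Shift left by 1: drop the top 1 bit(s), append 1 zero(s) on the right.
  01010011110111011011  ->  discard [0], keep [1010011110111011011], append 0
= 10100111101110110110

Answer: 10100111101110110110 (687030)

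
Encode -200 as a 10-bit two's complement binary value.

1. Binary of +200:  0011001000
2. Invert bits:     1100110111
3. Add 1:           1100111000

Answer: 1100111000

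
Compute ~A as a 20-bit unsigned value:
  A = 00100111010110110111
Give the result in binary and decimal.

Flip each bit (0->1, 1->0):
  00100111010110110111
  11011000101001001000

Answer: 11011000101001001000 (887368)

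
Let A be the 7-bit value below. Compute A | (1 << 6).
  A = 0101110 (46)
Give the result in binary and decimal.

Mask = 1 << 6 = 1000000
Bit 6 of A is 0, so OR-ing with the mask flips it to 1.
  0101110
| 1000000
---------
  1101110

Answer: 1101110 (110)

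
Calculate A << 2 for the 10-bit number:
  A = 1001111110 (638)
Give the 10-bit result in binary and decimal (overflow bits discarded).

Shift left by 2: drop the top 2 bit(s), append 2 zero(s) on the right.
  1001111110  ->  discard [10], keep [01111110], append 00
= 0111111000

Answer: 0111111000 (504)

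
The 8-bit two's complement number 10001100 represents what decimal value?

MSB is 1, so the value is negative. Find the magnitude:
1. Invert bits:  01110011
2. Add 1:        01110100  = 116
3. Apply sign:   -116

Answer: -116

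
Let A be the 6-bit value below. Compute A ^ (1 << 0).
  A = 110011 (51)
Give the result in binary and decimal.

Mask = 1 << 0 = 000001
Bit 0 of A is 1; XOR with the mask flips it to 0.
  110011
^ 000001
--------
  110010

Answer: 110010 (50)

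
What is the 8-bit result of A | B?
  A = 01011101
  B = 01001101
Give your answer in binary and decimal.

Apply | to each column (1 where either bit is 1):
  01011101
| 01001101
----------
  01011101

Answer: 01011101 (93)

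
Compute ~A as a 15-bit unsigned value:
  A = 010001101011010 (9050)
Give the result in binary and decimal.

Flip each bit (0->1, 1->0):
  010001101011010
  101110010100101

Answer: 101110010100101 (23717)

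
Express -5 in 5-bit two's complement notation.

1. Binary of +5:  00101
2. Invert bits:     11010
3. Add 1:           11011

Answer: 11011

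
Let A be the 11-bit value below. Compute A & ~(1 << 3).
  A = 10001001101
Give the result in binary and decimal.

Mask = ~(1 << 3) = 11111110111
Bit 3 of A is 1, so AND-ing with the mask clears it to 0.
  10001001101
& 11111110111
-------------
  10001000101

Answer: 10001000101 (1093)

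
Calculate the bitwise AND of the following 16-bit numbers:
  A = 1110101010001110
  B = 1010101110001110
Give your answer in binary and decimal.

Apply & to each column (1 only where both bits are 1):
  1110101010001110
& 1010101110001110
------------------
  1010101010001110

Answer: 1010101010001110 (43662)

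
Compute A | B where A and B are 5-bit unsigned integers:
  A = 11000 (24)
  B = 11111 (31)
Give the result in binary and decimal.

Apply | to each column (1 where either bit is 1):
  11000
| 11111
-------
  11111

Answer: 11111 (31)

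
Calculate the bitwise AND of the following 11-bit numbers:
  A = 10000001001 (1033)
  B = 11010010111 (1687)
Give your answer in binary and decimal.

Apply & to each column (1 only where both bits are 1):
  10000001001
& 11010010111
-------------
  10000000001

Answer: 10000000001 (1025)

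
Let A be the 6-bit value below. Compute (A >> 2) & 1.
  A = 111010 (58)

Bit 2 is the 3rd from the right.
  111010
     ^
That bit is 0.

Answer: 0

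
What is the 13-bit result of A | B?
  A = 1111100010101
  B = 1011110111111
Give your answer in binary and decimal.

Apply | to each column (1 where either bit is 1):
  1111100010101
| 1011110111111
---------------
  1111110111111

Answer: 1111110111111 (8127)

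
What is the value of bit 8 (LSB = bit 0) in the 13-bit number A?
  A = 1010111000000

Bit 8 is the 9th from the right.
  1010111000000
      ^
That bit is 1.

Answer: 1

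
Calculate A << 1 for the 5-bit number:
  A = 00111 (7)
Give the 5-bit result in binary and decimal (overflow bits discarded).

Shift left by 1: drop the top 1 bit(s), append 1 zero(s) on the right.
  00111  ->  discard [0], keep [0111], append 0
= 01110

Answer: 01110 (14)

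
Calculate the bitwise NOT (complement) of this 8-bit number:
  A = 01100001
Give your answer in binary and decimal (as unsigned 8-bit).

Flip each bit (0->1, 1->0):
  01100001
  10011110

Answer: 10011110 (158)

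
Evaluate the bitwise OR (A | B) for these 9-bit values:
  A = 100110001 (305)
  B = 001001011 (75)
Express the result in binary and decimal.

Apply | to each column (1 where either bit is 1):
  100110001
| 001001011
-----------
  101111011

Answer: 101111011 (379)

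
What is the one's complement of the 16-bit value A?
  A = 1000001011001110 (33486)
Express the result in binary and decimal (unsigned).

Flip each bit (0->1, 1->0):
  1000001011001110
  0111110100110001

Answer: 0111110100110001 (32049)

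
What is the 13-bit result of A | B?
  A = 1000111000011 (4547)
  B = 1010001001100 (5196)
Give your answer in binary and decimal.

Apply | to each column (1 where either bit is 1):
  1000111000011
| 1010001001100
---------------
  1010111001111

Answer: 1010111001111 (5583)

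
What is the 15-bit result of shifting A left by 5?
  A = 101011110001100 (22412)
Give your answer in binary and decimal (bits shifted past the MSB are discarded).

Shift left by 5: drop the top 5 bit(s), append 5 zero(s) on the right.
  101011110001100  ->  discard [10101], keep [1110001100], append 00000
= 111000110000000

Answer: 111000110000000 (29056)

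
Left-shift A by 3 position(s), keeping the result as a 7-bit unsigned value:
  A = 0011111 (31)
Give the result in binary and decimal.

Shift left by 3: drop the top 3 bit(s), append 3 zero(s) on the right.
  0011111  ->  discard [001], keep [1111], append 000
= 1111000

Answer: 1111000 (120)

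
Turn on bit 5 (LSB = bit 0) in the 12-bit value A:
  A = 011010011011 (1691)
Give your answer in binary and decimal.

Mask = 1 << 5 = 000000100000
Bit 5 of A is 0, so OR-ing with the mask flips it to 1.
  011010011011
| 000000100000
--------------
  011010111011

Answer: 011010111011 (1723)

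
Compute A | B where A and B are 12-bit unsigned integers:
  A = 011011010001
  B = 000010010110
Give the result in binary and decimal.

Apply | to each column (1 where either bit is 1):
  011011010001
| 000010010110
--------------
  011011010111

Answer: 011011010111 (1751)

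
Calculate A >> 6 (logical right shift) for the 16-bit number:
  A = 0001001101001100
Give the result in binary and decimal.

Logical shift right by 6: drop the bottom 6 bit(s), prepend 6 zero(s) on the left.
  0001001101001100  ->  keep [0001001101], discard [001100], prepend 000000
= 0000000001001101

Answer: 0000000001001101 (77)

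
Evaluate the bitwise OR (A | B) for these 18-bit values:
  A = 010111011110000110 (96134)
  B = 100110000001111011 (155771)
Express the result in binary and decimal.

Apply | to each column (1 where either bit is 1):
  010111011110000110
| 100110000001111011
--------------------
  110111011111111111

Answer: 110111011111111111 (227327)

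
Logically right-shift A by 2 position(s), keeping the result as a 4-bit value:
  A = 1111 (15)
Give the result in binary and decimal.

Logical shift right by 2: drop the bottom 2 bit(s), prepend 2 zero(s) on the left.
  1111  ->  keep [11], discard [11], prepend 00
= 0011

Answer: 0011 (3)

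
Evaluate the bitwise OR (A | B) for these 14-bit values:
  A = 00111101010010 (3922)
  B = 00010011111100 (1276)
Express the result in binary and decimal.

Apply | to each column (1 where either bit is 1):
  00111101010010
| 00010011111100
----------------
  00111111111110

Answer: 00111111111110 (4094)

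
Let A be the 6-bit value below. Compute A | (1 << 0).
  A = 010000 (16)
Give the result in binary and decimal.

Mask = 1 << 0 = 000001
Bit 0 of A is 0, so OR-ing with the mask flips it to 1.
  010000
| 000001
--------
  010001

Answer: 010001 (17)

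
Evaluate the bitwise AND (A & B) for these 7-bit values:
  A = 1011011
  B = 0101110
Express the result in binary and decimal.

Apply & to each column (1 only where both bits are 1):
  1011011
& 0101110
---------
  0001010

Answer: 0001010 (10)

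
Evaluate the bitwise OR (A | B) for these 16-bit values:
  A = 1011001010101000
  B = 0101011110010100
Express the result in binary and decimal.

Apply | to each column (1 where either bit is 1):
  1011001010101000
| 0101011110010100
------------------
  1111011110111100

Answer: 1111011110111100 (63420)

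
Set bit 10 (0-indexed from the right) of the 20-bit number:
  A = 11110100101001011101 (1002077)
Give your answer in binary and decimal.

Mask = 1 << 10 = 00000000010000000000
Bit 10 of A is 0, so OR-ing with the mask flips it to 1.
  11110100101001011101
| 00000000010000000000
----------------------
  11110100111001011101

Answer: 11110100111001011101 (1003101)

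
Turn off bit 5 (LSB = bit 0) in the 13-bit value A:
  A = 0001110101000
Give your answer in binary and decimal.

Mask = ~(1 << 5) = 1111111011111
Bit 5 of A is 1, so AND-ing with the mask clears it to 0.
  0001110101000
& 1111111011111
---------------
  0001110001000

Answer: 0001110001000 (904)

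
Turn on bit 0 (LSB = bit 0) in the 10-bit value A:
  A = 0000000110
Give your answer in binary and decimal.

Mask = 1 << 0 = 0000000001
Bit 0 of A is 0, so OR-ing with the mask flips it to 1.
  0000000110
| 0000000001
------------
  0000000111

Answer: 0000000111 (7)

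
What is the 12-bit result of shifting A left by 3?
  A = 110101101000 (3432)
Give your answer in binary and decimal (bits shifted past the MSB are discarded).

Shift left by 3: drop the top 3 bit(s), append 3 zero(s) on the right.
  110101101000  ->  discard [110], keep [101101000], append 000
= 101101000000

Answer: 101101000000 (2880)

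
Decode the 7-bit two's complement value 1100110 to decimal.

MSB is 1, so the value is negative. Find the magnitude:
1. Invert bits:  0011001
2. Add 1:        0011010  = 26
3. Apply sign:   -26

Answer: -26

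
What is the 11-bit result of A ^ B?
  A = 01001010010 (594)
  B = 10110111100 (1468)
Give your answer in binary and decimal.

Apply ^ to each column (1 where bits differ):
  01001010010
^ 10110111100
-------------
  11111101110

Answer: 11111101110 (2030)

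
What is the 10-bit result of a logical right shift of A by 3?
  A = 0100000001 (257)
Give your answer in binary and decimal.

Logical shift right by 3: drop the bottom 3 bit(s), prepend 3 zero(s) on the left.
  0100000001  ->  keep [0100000], discard [001], prepend 000
= 0000100000

Answer: 0000100000 (32)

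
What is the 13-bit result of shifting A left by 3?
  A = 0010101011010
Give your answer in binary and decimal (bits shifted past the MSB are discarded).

Shift left by 3: drop the top 3 bit(s), append 3 zero(s) on the right.
  0010101011010  ->  discard [001], keep [0101011010], append 000
= 0101011010000

Answer: 0101011010000 (2768)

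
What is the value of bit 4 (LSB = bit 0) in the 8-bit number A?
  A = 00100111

Bit 4 is the 5th from the right.
  00100111
     ^
That bit is 0.

Answer: 0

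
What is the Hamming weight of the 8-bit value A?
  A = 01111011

01111011
1-bits at positions (from bit 0 = LSB): 0, 1, 3, 4, 5, 6
Count = 6

Answer: 6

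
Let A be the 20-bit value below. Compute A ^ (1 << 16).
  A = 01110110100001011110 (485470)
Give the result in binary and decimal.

Mask = 1 << 16 = 00010000000000000000
Bit 16 of A is 1; XOR with the mask flips it to 0.
  01110110100001011110
^ 00010000000000000000
----------------------
  01100110100001011110

Answer: 01100110100001011110 (419934)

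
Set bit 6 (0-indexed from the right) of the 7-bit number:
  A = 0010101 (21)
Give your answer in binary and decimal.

Mask = 1 << 6 = 1000000
Bit 6 of A is 0, so OR-ing with the mask flips it to 1.
  0010101
| 1000000
---------
  1010101

Answer: 1010101 (85)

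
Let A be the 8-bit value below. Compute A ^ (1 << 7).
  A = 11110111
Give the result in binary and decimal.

Mask = 1 << 7 = 10000000
Bit 7 of A is 1; XOR with the mask flips it to 0.
  11110111
^ 10000000
----------
  01110111

Answer: 01110111 (119)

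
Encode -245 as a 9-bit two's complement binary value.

1. Binary of +245:  011110101
2. Invert bits:     100001010
3. Add 1:           100001011

Answer: 100001011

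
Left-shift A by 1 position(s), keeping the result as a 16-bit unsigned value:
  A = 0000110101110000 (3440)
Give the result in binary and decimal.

Shift left by 1: drop the top 1 bit(s), append 1 zero(s) on the right.
  0000110101110000  ->  discard [0], keep [000110101110000], append 0
= 0001101011100000

Answer: 0001101011100000 (6880)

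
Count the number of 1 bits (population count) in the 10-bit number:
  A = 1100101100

1100101100
1-bits at positions (from bit 0 = LSB): 2, 3, 5, 8, 9
Count = 5

Answer: 5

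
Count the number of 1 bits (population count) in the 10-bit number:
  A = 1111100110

1111100110
1-bits at positions (from bit 0 = LSB): 1, 2, 5, 6, 7, 8, 9
Count = 7

Answer: 7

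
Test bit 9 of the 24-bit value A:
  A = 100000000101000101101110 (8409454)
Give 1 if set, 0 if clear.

Bit 9 is the 10th from the right.
  100000000101000101101110
                ^
That bit is 0.

Answer: 0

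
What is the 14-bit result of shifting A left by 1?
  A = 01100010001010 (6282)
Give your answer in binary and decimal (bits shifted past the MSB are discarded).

Shift left by 1: drop the top 1 bit(s), append 1 zero(s) on the right.
  01100010001010  ->  discard [0], keep [1100010001010], append 0
= 11000100010100

Answer: 11000100010100 (12564)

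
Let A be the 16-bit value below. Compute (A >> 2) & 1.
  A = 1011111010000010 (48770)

Bit 2 is the 3rd from the right.
  1011111010000010
               ^
That bit is 0.

Answer: 0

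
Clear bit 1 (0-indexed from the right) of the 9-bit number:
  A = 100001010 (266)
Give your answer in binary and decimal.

Mask = ~(1 << 1) = 111111101
Bit 1 of A is 1, so AND-ing with the mask clears it to 0.
  100001010
& 111111101
-----------
  100001000

Answer: 100001000 (264)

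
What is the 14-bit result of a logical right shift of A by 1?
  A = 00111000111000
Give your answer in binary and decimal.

Logical shift right by 1: drop the bottom 1 bit(s), prepend 1 zero(s) on the left.
  00111000111000  ->  keep [0011100011100], discard [0], prepend 0
= 00011100011100

Answer: 00011100011100 (1820)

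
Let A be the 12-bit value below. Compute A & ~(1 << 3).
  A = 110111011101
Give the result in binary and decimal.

Mask = ~(1 << 3) = 111111110111
Bit 3 of A is 1, so AND-ing with the mask clears it to 0.
  110111011101
& 111111110111
--------------
  110111010101

Answer: 110111010101 (3541)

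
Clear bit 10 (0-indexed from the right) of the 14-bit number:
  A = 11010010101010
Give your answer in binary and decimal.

Mask = ~(1 << 10) = 11101111111111
Bit 10 of A is 1, so AND-ing with the mask clears it to 0.
  11010010101010
& 11101111111111
----------------
  11000010101010

Answer: 11000010101010 (12458)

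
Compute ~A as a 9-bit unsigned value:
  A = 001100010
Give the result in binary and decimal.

Flip each bit (0->1, 1->0):
  001100010
  110011101

Answer: 110011101 (413)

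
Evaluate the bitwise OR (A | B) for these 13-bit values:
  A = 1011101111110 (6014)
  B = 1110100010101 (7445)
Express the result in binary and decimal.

Apply | to each column (1 where either bit is 1):
  1011101111110
| 1110100010101
---------------
  1111101111111

Answer: 1111101111111 (8063)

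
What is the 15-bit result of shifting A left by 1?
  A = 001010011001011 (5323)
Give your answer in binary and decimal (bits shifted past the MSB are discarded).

Shift left by 1: drop the top 1 bit(s), append 1 zero(s) on the right.
  001010011001011  ->  discard [0], keep [01010011001011], append 0
= 010100110010110

Answer: 010100110010110 (10646)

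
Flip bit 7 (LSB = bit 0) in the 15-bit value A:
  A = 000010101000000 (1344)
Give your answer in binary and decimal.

Mask = 1 << 7 = 000000010000000
Bit 7 of A is 0; XOR with the mask flips it to 1.
  000010101000000
^ 000000010000000
-----------------
  000010111000000

Answer: 000010111000000 (1472)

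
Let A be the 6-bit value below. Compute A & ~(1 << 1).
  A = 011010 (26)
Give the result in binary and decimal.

Mask = ~(1 << 1) = 111101
Bit 1 of A is 1, so AND-ing with the mask clears it to 0.
  011010
& 111101
--------
  011000

Answer: 011000 (24)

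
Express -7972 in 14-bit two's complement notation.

1. Binary of +7972:  01111100100100
2. Invert bits:     10000011011011
3. Add 1:           10000011011100

Answer: 10000011011100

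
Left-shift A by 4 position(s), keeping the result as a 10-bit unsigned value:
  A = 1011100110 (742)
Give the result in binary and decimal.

Shift left by 4: drop the top 4 bit(s), append 4 zero(s) on the right.
  1011100110  ->  discard [1011], keep [100110], append 0000
= 1001100000

Answer: 1001100000 (608)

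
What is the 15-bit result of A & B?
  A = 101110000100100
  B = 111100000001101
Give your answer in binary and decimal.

Apply & to each column (1 only where both bits are 1):
  101110000100100
& 111100000001101
-----------------
  101100000000100

Answer: 101100000000100 (22532)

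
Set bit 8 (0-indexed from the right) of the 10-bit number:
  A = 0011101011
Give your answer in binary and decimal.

Mask = 1 << 8 = 0100000000
Bit 8 of A is 0, so OR-ing with the mask flips it to 1.
  0011101011
| 0100000000
------------
  0111101011

Answer: 0111101011 (491)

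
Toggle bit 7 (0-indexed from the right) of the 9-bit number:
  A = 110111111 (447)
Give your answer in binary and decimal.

Mask = 1 << 7 = 010000000
Bit 7 of A is 1; XOR with the mask flips it to 0.
  110111111
^ 010000000
-----------
  100111111

Answer: 100111111 (319)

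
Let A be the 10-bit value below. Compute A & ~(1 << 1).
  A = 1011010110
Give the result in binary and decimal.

Mask = ~(1 << 1) = 1111111101
Bit 1 of A is 1, so AND-ing with the mask clears it to 0.
  1011010110
& 1111111101
------------
  1011010100

Answer: 1011010100 (724)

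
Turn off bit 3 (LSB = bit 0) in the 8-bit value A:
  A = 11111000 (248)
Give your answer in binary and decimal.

Mask = ~(1 << 3) = 11110111
Bit 3 of A is 1, so AND-ing with the mask clears it to 0.
  11111000
& 11110111
----------
  11110000

Answer: 11110000 (240)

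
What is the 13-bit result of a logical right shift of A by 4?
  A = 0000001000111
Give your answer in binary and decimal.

Logical shift right by 4: drop the bottom 4 bit(s), prepend 4 zero(s) on the left.
  0000001000111  ->  keep [000000100], discard [0111], prepend 0000
= 0000000000100

Answer: 0000000000100 (4)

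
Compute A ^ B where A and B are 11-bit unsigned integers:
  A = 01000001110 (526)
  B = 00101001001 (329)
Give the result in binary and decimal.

Apply ^ to each column (1 where bits differ):
  01000001110
^ 00101001001
-------------
  01101000111

Answer: 01101000111 (839)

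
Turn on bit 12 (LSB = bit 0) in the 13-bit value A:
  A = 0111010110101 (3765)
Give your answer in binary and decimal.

Mask = 1 << 12 = 1000000000000
Bit 12 of A is 0, so OR-ing with the mask flips it to 1.
  0111010110101
| 1000000000000
---------------
  1111010110101

Answer: 1111010110101 (7861)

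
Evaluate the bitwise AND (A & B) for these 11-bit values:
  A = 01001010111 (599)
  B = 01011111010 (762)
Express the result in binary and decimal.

Apply & to each column (1 only where both bits are 1):
  01001010111
& 01011111010
-------------
  01001010010

Answer: 01001010010 (594)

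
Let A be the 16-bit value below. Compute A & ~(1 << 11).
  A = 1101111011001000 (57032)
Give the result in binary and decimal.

Mask = ~(1 << 11) = 1111011111111111
Bit 11 of A is 1, so AND-ing with the mask clears it to 0.
  1101111011001000
& 1111011111111111
------------------
  1101011011001000

Answer: 1101011011001000 (54984)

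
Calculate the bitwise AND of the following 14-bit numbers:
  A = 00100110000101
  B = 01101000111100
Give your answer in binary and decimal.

Apply & to each column (1 only where both bits are 1):
  00100110000101
& 01101000111100
----------------
  00100000000100

Answer: 00100000000100 (2052)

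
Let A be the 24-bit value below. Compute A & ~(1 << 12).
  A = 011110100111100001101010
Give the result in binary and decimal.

Mask = ~(1 << 12) = 111111111110111111111111
Bit 12 of A is 1, so AND-ing with the mask clears it to 0.
  011110100111100001101010
& 111111111110111111111111
--------------------------
  011110100110100001101010

Answer: 011110100110100001101010 (8022122)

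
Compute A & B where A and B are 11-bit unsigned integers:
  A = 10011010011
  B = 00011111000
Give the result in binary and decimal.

Apply & to each column (1 only where both bits are 1):
  10011010011
& 00011111000
-------------
  00011010000

Answer: 00011010000 (208)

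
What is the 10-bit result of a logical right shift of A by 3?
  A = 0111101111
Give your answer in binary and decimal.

Logical shift right by 3: drop the bottom 3 bit(s), prepend 3 zero(s) on the left.
  0111101111  ->  keep [0111101], discard [111], prepend 000
= 0000111101

Answer: 0000111101 (61)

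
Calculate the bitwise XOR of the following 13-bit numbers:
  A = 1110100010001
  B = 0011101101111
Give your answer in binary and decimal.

Apply ^ to each column (1 where bits differ):
  1110100010001
^ 0011101101111
---------------
  1101001111110

Answer: 1101001111110 (6782)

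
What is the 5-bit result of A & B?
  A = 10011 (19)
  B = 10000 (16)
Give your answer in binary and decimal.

Apply & to each column (1 only where both bits are 1):
  10011
& 10000
-------
  10000

Answer: 10000 (16)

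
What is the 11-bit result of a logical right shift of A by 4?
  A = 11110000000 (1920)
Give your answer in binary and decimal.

Logical shift right by 4: drop the bottom 4 bit(s), prepend 4 zero(s) on the left.
  11110000000  ->  keep [1111000], discard [0000], prepend 0000
= 00001111000

Answer: 00001111000 (120)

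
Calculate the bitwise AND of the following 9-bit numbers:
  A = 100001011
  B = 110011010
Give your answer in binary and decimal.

Apply & to each column (1 only where both bits are 1):
  100001011
& 110011010
-----------
  100001010

Answer: 100001010 (266)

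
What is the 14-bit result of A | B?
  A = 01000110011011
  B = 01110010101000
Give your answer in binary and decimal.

Apply | to each column (1 where either bit is 1):
  01000110011011
| 01110010101000
----------------
  01110110111011

Answer: 01110110111011 (7611)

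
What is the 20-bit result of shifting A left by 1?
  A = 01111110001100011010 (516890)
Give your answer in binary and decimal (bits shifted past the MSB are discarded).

Shift left by 1: drop the top 1 bit(s), append 1 zero(s) on the right.
  01111110001100011010  ->  discard [0], keep [1111110001100011010], append 0
= 11111100011000110100

Answer: 11111100011000110100 (1033780)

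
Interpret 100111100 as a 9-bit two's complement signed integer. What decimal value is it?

MSB is 1, so the value is negative. Find the magnitude:
1. Invert bits:  011000011
2. Add 1:        011000100  = 196
3. Apply sign:   -196

Answer: -196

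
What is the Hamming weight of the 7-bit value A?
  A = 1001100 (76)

1001100
1-bits at positions (from bit 0 = LSB): 2, 3, 6
Count = 3

Answer: 3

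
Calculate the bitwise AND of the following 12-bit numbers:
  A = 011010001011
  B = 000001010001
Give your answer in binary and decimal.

Apply & to each column (1 only where both bits are 1):
  011010001011
& 000001010001
--------------
  000000000001

Answer: 000000000001 (1)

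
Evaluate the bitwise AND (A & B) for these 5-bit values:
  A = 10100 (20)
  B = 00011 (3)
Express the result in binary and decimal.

Apply & to each column (1 only where both bits are 1):
  10100
& 00011
-------
  00000

Answer: 00000 (0)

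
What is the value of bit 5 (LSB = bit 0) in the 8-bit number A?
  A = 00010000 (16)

Bit 5 is the 6th from the right.
  00010000
    ^
That bit is 0.

Answer: 0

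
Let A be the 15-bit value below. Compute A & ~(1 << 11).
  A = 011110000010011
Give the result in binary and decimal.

Mask = ~(1 << 11) = 111011111111111
Bit 11 of A is 1, so AND-ing with the mask clears it to 0.
  011110000010011
& 111011111111111
-----------------
  011010000010011

Answer: 011010000010011 (13331)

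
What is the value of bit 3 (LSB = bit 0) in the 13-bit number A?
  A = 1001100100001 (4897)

Bit 3 is the 4th from the right.
  1001100100001
           ^
That bit is 0.

Answer: 0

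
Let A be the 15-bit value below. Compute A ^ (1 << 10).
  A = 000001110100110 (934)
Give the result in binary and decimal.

Mask = 1 << 10 = 000010000000000
Bit 10 of A is 0; XOR with the mask flips it to 1.
  000001110100110
^ 000010000000000
-----------------
  000011110100110

Answer: 000011110100110 (1958)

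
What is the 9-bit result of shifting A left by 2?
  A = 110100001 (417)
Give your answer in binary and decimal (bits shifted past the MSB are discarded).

Shift left by 2: drop the top 2 bit(s), append 2 zero(s) on the right.
  110100001  ->  discard [11], keep [0100001], append 00
= 010000100

Answer: 010000100 (132)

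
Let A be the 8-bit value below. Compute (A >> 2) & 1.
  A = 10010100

Bit 2 is the 3rd from the right.
  10010100
       ^
That bit is 1.

Answer: 1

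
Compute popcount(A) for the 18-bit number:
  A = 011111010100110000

011111010100110000
1-bits at positions (from bit 0 = LSB): 4, 5, 8, 10, 12, 13, 14, 15, 16
Count = 9

Answer: 9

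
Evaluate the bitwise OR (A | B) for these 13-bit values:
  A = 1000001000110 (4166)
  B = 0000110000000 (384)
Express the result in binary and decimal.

Apply | to each column (1 where either bit is 1):
  1000001000110
| 0000110000000
---------------
  1000111000110

Answer: 1000111000110 (4550)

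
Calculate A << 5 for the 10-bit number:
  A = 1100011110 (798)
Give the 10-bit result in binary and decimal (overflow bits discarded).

Shift left by 5: drop the top 5 bit(s), append 5 zero(s) on the right.
  1100011110  ->  discard [11000], keep [11110], append 00000
= 1111000000

Answer: 1111000000 (960)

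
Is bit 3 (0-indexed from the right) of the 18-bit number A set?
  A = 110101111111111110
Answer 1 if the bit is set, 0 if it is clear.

Bit 3 is the 4th from the right.
  110101111111111110
                ^
That bit is 1.

Answer: 1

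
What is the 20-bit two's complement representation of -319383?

1. Binary of +319383:  01001101111110010111
2. Invert bits:     10110010000001101000
3. Add 1:           10110010000001101001

Answer: 10110010000001101001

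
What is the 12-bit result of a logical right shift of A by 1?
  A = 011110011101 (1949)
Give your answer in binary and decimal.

Logical shift right by 1: drop the bottom 1 bit(s), prepend 1 zero(s) on the left.
  011110011101  ->  keep [01111001110], discard [1], prepend 0
= 001111001110

Answer: 001111001110 (974)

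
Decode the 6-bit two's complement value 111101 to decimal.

MSB is 1, so the value is negative. Find the magnitude:
1. Invert bits:  000010
2. Add 1:        000011  = 3
3. Apply sign:   -3

Answer: -3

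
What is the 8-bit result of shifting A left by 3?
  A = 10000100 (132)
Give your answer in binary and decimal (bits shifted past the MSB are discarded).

Shift left by 3: drop the top 3 bit(s), append 3 zero(s) on the right.
  10000100  ->  discard [100], keep [00100], append 000
= 00100000

Answer: 00100000 (32)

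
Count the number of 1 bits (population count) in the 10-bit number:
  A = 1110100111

1110100111
1-bits at positions (from bit 0 = LSB): 0, 1, 2, 5, 7, 8, 9
Count = 7

Answer: 7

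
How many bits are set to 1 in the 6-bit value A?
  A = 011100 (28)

011100
1-bits at positions (from bit 0 = LSB): 2, 3, 4
Count = 3

Answer: 3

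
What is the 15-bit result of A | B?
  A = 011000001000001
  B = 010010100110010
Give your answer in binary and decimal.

Apply | to each column (1 where either bit is 1):
  011000001000001
| 010010100110010
-----------------
  011010101110011

Answer: 011010101110011 (13683)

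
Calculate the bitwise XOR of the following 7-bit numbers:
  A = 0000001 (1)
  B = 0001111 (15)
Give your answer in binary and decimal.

Apply ^ to each column (1 where bits differ):
  0000001
^ 0001111
---------
  0001110

Answer: 0001110 (14)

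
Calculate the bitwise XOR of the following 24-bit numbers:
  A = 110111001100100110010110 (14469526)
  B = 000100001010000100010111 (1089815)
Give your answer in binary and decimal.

Apply ^ to each column (1 where bits differ):
  110111001100100110010110
^ 000100001010000100010111
--------------------------
  110011000110100010000001

Answer: 110011000110100010000001 (13396097)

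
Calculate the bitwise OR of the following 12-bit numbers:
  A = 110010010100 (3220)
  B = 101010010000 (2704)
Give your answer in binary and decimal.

Apply | to each column (1 where either bit is 1):
  110010010100
| 101010010000
--------------
  111010010100

Answer: 111010010100 (3732)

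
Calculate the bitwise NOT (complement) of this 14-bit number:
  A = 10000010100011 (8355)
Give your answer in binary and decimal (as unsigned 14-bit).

Flip each bit (0->1, 1->0):
  10000010100011
  01111101011100

Answer: 01111101011100 (8028)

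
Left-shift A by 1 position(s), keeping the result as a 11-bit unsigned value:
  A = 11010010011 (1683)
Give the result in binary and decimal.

Shift left by 1: drop the top 1 bit(s), append 1 zero(s) on the right.
  11010010011  ->  discard [1], keep [1010010011], append 0
= 10100100110

Answer: 10100100110 (1318)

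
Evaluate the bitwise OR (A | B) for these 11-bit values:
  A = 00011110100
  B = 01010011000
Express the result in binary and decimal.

Apply | to each column (1 where either bit is 1):
  00011110100
| 01010011000
-------------
  01011111100

Answer: 01011111100 (764)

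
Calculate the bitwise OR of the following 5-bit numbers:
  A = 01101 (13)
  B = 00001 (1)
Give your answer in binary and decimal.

Apply | to each column (1 where either bit is 1):
  01101
| 00001
-------
  01101

Answer: 01101 (13)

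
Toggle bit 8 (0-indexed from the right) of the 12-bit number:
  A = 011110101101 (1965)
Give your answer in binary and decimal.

Mask = 1 << 8 = 000100000000
Bit 8 of A is 1; XOR with the mask flips it to 0.
  011110101101
^ 000100000000
--------------
  011010101101

Answer: 011010101101 (1709)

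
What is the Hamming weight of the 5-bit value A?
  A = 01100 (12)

01100
1-bits at positions (from bit 0 = LSB): 2, 3
Count = 2

Answer: 2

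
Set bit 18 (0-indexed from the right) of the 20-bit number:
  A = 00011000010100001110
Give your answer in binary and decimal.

Mask = 1 << 18 = 01000000000000000000
Bit 18 of A is 0, so OR-ing with the mask flips it to 1.
  00011000010100001110
| 01000000000000000000
----------------------
  01011000010100001110

Answer: 01011000010100001110 (361742)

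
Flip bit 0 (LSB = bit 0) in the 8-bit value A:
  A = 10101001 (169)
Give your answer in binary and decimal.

Mask = 1 << 0 = 00000001
Bit 0 of A is 1; XOR with the mask flips it to 0.
  10101001
^ 00000001
----------
  10101000

Answer: 10101000 (168)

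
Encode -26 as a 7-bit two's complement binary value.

1. Binary of +26:  0011010
2. Invert bits:     1100101
3. Add 1:           1100110

Answer: 1100110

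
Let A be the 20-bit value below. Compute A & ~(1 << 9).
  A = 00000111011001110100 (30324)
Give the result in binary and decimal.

Mask = ~(1 << 9) = 11111111110111111111
Bit 9 of A is 1, so AND-ing with the mask clears it to 0.
  00000111011001110100
& 11111111110111111111
----------------------
  00000111010001110100

Answer: 00000111010001110100 (29812)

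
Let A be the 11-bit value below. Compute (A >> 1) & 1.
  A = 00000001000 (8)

Bit 1 is the 2nd from the right.
  00000001000
           ^
That bit is 0.

Answer: 0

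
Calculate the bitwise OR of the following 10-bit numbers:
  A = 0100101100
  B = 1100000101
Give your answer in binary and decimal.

Apply | to each column (1 where either bit is 1):
  0100101100
| 1100000101
------------
  1100101101

Answer: 1100101101 (813)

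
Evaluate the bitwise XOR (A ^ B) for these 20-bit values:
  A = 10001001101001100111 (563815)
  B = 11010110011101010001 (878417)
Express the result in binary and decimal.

Apply ^ to each column (1 where bits differ):
  10001001101001100111
^ 11010110011101010001
----------------------
  01011111110100110110

Answer: 01011111110100110110 (392502)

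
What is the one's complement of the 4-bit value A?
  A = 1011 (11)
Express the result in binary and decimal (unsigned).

Flip each bit (0->1, 1->0):
  1011
  0100

Answer: 0100 (4)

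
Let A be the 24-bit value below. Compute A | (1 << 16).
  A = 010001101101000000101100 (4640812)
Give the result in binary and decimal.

Mask = 1 << 16 = 000000010000000000000000
Bit 16 of A is 0, so OR-ing with the mask flips it to 1.
  010001101101000000101100
| 000000010000000000000000
--------------------------
  010001111101000000101100

Answer: 010001111101000000101100 (4706348)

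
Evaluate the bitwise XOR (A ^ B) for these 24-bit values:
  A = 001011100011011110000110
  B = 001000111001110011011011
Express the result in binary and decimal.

Apply ^ to each column (1 where bits differ):
  001011100011011110000110
^ 001000111001110011011011
--------------------------
  000011011010101101011101

Answer: 000011011010101101011101 (895837)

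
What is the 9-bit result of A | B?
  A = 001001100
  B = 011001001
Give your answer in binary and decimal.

Apply | to each column (1 where either bit is 1):
  001001100
| 011001001
-----------
  011001101

Answer: 011001101 (205)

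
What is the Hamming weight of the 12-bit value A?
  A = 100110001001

100110001001
1-bits at positions (from bit 0 = LSB): 0, 3, 7, 8, 11
Count = 5

Answer: 5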